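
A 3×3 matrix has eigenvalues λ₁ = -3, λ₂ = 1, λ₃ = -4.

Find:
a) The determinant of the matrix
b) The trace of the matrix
det = 12, trace = -6

Two standard eigenvalue identities:
- det(A) equals the product of the eigenvalues (counted with multiplicity).
- trace(A) equals the sum of the eigenvalues.
det(A) = (-3)*(1)*(-4) = 12.
trace(A) = -3 + 1 - 4 = -6.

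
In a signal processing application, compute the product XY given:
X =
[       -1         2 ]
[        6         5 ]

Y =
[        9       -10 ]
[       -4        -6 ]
XY =
[      -17        -2 ]
[       34       -90 ]

Matrix multiplication: (XY)[i][j] = sum over k of X[i][k] * Y[k][j].
  (XY)[0][0] = (-1)*(9) + (2)*(-4) = -17
  (XY)[0][1] = (-1)*(-10) + (2)*(-6) = -2
  (XY)[1][0] = (6)*(9) + (5)*(-4) = 34
  (XY)[1][1] = (6)*(-10) + (5)*(-6) = -90
XY =
[      -17        -2 ]
[       34       -90 ]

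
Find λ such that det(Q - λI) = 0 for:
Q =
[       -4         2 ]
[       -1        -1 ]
λ = -3, -2

Solve det(Q - λI) = 0. For a 2×2 matrix the characteristic equation is λ² - (trace)λ + det = 0.
trace(Q) = a + d = -4 - 1 = -5.
det(Q) = a*d - b*c = (-4)*(-1) - (2)*(-1) = 4 + 2 = 6.
Characteristic equation: λ² - (-5)λ + (6) = 0.
Discriminant = (-5)² - 4*(6) = 25 - 24 = 1.
λ = (-5 ± √1) / 2 = (-5 ± 1) / 2 = -3, -2.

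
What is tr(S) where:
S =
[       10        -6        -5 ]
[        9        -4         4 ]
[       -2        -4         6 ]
tr(S) = 10 - 4 + 6 = 12

The trace of a square matrix is the sum of its diagonal entries.
Diagonal entries of S: S[0][0] = 10, S[1][1] = -4, S[2][2] = 6.
tr(S) = 10 - 4 + 6 = 12.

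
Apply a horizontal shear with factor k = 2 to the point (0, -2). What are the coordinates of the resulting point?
(-4, -2)

Shear matrix for horizontal shear with factor k = 2:
[[1, 2], [0, 1]]
Result: (0, -2) → (-4, -2)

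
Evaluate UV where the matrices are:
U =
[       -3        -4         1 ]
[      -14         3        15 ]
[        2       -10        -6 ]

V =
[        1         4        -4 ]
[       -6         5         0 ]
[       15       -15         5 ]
UV =
[       36       -47        17 ]
[      193      -266       131 ]
[      -28        48       -38 ]

Matrix multiplication: (UV)[i][j] = sum over k of U[i][k] * V[k][j].
  (UV)[0][0] = (-3)*(1) + (-4)*(-6) + (1)*(15) = 36
  (UV)[0][1] = (-3)*(4) + (-4)*(5) + (1)*(-15) = -47
  (UV)[0][2] = (-3)*(-4) + (-4)*(0) + (1)*(5) = 17
  (UV)[1][0] = (-14)*(1) + (3)*(-6) + (15)*(15) = 193
  (UV)[1][1] = (-14)*(4) + (3)*(5) + (15)*(-15) = -266
  (UV)[1][2] = (-14)*(-4) + (3)*(0) + (15)*(5) = 131
  (UV)[2][0] = (2)*(1) + (-10)*(-6) + (-6)*(15) = -28
  (UV)[2][1] = (2)*(4) + (-10)*(5) + (-6)*(-15) = 48
  (UV)[2][2] = (2)*(-4) + (-10)*(0) + (-6)*(5) = -38
UV =
[       36       -47        17 ]
[      193      -266       131 ]
[      -28        48       -38 ]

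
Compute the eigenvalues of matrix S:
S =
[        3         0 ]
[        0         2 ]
λ = 2, 3

Solve det(S - λI) = 0. For a 2×2 matrix the characteristic equation is λ² - (trace)λ + det = 0.
trace(S) = a + d = 3 + 2 = 5.
det(S) = a*d - b*c = (3)*(2) - (0)*(0) = 6 - 0 = 6.
Characteristic equation: λ² - (5)λ + (6) = 0.
Discriminant = (5)² - 4*(6) = 25 - 24 = 1.
λ = (5 ± √1) / 2 = (5 ± 1) / 2 = 2, 3.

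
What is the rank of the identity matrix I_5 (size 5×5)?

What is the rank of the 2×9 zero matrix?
rank(I_5) = 5, rank(0) = 0

The identity I_5 has 5 columns that are the standard basis vectors e_1, …, e_5. These are linearly independent, so all 5 columns are pivots and rank(I_5) = 5.
The 2×9 zero matrix has every entry zero, so every row is the zero row and there are no pivots; rank(0) = 0.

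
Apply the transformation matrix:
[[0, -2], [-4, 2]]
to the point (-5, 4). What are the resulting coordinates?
(-8, 28)

Matrix multiplication:
[[0, -2], [-4, 2]] × [-5, 4]ᵀ
= [0×-5 + -2×4, -4×-5 + 2×4]ᵀ
= [-8.0000, 28.0000]ᵀ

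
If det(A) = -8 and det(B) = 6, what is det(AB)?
-48

Use the multiplicative property of determinants: det(AB) = det(A)*det(B).
det(AB) = (-8)*(6) = -48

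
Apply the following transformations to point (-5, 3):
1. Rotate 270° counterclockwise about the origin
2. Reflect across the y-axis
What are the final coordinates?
(-3, 5)

Step 1: Rotate 270° → (3, 5)
Step 2: Reflect across the y-axis → (-3, 5)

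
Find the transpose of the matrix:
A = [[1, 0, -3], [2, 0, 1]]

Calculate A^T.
[[1, 2], [0, 0], [-3, 1]]

The transpose sends entry (i,j) to (j,i); rows become columns.
Row 0 of A: [1, 0, -3] -> column 0 of A^T.
Row 1 of A: [2, 0, 1] -> column 1 of A^T.
A^T = [[1, 2], [0, 0], [-3, 1]]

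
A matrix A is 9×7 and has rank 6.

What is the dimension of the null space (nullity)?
1

The rank-nullity theorem for an m×n matrix states:
rank(A) + nullity(A) = n (the number of columns).
Here n = 7 and rank(A) = 6, so nullity(A) = 7 - 6 = 1.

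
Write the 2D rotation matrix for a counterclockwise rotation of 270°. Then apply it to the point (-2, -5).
R = [[0, 1], [-1, 0]]; R·(-2, -5) = (-5, 2)

Rotation matrix formula: R(θ) = [[cos θ, -sin θ], [sin θ, cos θ]]
For θ = 270°:
cos(270°) = 0
sin(270°) = -1
R = [[0, 1], [-1, 0]]
Apply to (-2, -5): [0·-2 + (1)·-5, -1·-2 + 0·-5] = (-5, 2)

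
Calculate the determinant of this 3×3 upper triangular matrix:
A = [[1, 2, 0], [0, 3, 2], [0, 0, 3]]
9

The determinant of a triangular matrix is the product of its diagonal entries (the off-diagonal entries above the diagonal do not affect it).
det(A) = (1) * (3) * (3) = 9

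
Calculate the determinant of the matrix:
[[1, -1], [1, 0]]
1

For a 2×2 matrix [[a, b], [c, d]], det = ad - bc
det = (1)(0) - (-1)(1) = 0 - -1 = 1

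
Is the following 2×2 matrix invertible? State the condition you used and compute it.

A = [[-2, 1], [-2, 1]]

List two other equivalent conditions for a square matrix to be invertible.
No, not invertible; det(A) = 0 (two rows are equal, so the rows are linearly dependent). Equivalent conditions (failing for this A): rank(A) < 2; Ax = 0 has non-trivial solutions; 0 is an eigenvalue; the columns are linearly dependent.

To check invertibility, compute det(A).
In this matrix, row 0 and the last row are identical, so one row is a scalar multiple of another and the rows are linearly dependent.
A matrix with linearly dependent rows has det = 0 and is not invertible.
Equivalent failed conditions:
- rank(A) < 2.
- Ax = 0 has non-trivial solutions.
- 0 is an eigenvalue.
- The columns are linearly dependent.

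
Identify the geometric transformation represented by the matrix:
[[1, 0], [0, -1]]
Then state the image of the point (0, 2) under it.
reflection across the x-axis; image of (0, 2) is (0, -2)

This is a symmetric orthogonal matrix with determinant -1, which characterizes a reflection in ℝ².
The matrix [[1, 0], [0, -1]] represents: reflection across the x-axis.
Applying it to (0, 2): [1·0 + 0·2, 0·0 + -1·2] = (0, -2).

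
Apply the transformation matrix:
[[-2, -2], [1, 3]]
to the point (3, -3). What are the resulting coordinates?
(0, -6)

Matrix multiplication:
[[-2, -2], [1, 3]] × [3, -3]ᵀ
= [-2×3 + -2×-3, 1×3 + 3×-3]ᵀ
= [0.0000, -6.0000]ᵀ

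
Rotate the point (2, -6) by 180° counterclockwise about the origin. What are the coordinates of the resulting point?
(-2, 6)

Rotation matrix R(θ) = [[cos θ, -sin θ], [sin θ, cos θ]]; for θ = 180°:
R = [[-1, 0], [0, -1]]
Result: R × [2, -6]ᵀ = [-1·2 + (0)·-6, 0·2 + (-1)·-6]ᵀ = (-2, 6)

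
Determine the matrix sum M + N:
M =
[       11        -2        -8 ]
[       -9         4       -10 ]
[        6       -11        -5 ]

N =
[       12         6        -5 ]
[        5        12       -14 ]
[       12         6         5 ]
M + N =
[       23         4       -13 ]
[       -4        16       -24 ]
[       18        -5         0 ]

Matrix addition is elementwise: (M+N)[i][j] = M[i][j] + N[i][j].
  (M+N)[0][0] = (11) + (12) = 23
  (M+N)[0][1] = (-2) + (6) = 4
  (M+N)[0][2] = (-8) + (-5) = -13
  (M+N)[1][0] = (-9) + (5) = -4
  (M+N)[1][1] = (4) + (12) = 16
  (M+N)[1][2] = (-10) + (-14) = -24
  (M+N)[2][0] = (6) + (12) = 18
  (M+N)[2][1] = (-11) + (6) = -5
  (M+N)[2][2] = (-5) + (5) = 0
M + N =
[       23         4       -13 ]
[       -4        16       -24 ]
[       18        -5         0 ]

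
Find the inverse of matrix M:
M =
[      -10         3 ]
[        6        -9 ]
det(M) = 72
M⁻¹ =
[     -1/8     -1/24 ]
[    -1/12     -5/36 ]

For a 2×2 matrix M = [[a, b], [c, d]] with det(M) ≠ 0, M⁻¹ = (1/det(M)) * [[d, -b], [-c, a]].
det(M) = (-10)*(-9) - (3)*(6) = 90 - 18 = 72.
M⁻¹ = (1/72) * [[-9, -3], [-6, -10]].
Dividing each entry by 72 and reducing:
M⁻¹ =
[     -1/8     -1/24 ]
[    -1/12     -5/36 ]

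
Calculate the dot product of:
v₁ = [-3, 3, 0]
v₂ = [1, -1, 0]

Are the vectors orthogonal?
-6, No

The dot product is the sum of products of corresponding components.
v₁·v₂ = (-3)*(1) + (3)*(-1) + (0)*(0) = -3 - 3 + 0 = -6.
Two vectors are orthogonal iff their dot product is 0; here the dot product is -6, so the vectors are not orthogonal.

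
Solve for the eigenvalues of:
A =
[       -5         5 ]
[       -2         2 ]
λ = -3, 0

Solve det(A - λI) = 0. For a 2×2 matrix the characteristic equation is λ² - (trace)λ + det = 0.
trace(A) = a + d = -5 + 2 = -3.
det(A) = a*d - b*c = (-5)*(2) - (5)*(-2) = -10 + 10 = 0.
Characteristic equation: λ² - (-3)λ + (0) = 0.
Discriminant = (-3)² - 4*(0) = 9 - 0 = 9.
λ = (-3 ± √9) / 2 = (-3 ± 3) / 2 = -3, 0.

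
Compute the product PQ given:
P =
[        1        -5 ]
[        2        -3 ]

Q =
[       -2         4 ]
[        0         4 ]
PQ =
[       -2       -16 ]
[       -4        -4 ]

Matrix multiplication: (PQ)[i][j] = sum over k of P[i][k] * Q[k][j].
  (PQ)[0][0] = (1)*(-2) + (-5)*(0) = -2
  (PQ)[0][1] = (1)*(4) + (-5)*(4) = -16
  (PQ)[1][0] = (2)*(-2) + (-3)*(0) = -4
  (PQ)[1][1] = (2)*(4) + (-3)*(4) = -4
PQ =
[       -2       -16 ]
[       -4        -4 ]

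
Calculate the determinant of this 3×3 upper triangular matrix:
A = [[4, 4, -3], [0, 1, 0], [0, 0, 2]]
8

The determinant of a triangular matrix is the product of its diagonal entries (the off-diagonal entries above the diagonal do not affect it).
det(A) = (4) * (1) * (2) = 8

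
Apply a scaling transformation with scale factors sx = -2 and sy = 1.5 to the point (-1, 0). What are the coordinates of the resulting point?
(2, 0.0)

Scaling matrix:
[[-2, 0], [0, 1.50]]
Result: (-1 × -2, 0 × 1.5) = (2, 0.0)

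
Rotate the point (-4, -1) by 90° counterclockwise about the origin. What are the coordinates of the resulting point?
(1, -4)

Rotation matrix R(θ) = [[cos θ, -sin θ], [sin θ, cos θ]]; for θ = 90°:
R = [[0, -1], [1, 0]]
Result: R × [-4, -1]ᵀ = [0·-4 + (-1)·-1, 1·-4 + (0)·-1]ᵀ = (1, -4)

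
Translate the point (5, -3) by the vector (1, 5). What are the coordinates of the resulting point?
(6, 2)

Translation by (1, 5):
x' = 5 + 1 = 6
y' = -3 + 5 = 2
Homogeneous matrix: [[1, 0, 1], [0, 1, 5], [0, 0, 1]]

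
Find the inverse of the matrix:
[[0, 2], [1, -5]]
[[5/2, 1], [1/2, 0]]

For [[a,b],[c,d]], inverse = (1/det)·[[d,-b],[-c,a]]
det = 0·-5 - 2·1 = -2
Inverse = (1/-2)·[[-5, -2], [-1, 0]]
        = [[5/2, 1], [1/2, 0]]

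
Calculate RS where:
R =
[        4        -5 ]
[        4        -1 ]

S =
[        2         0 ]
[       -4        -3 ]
RS =
[       28        15 ]
[       12         3 ]

Matrix multiplication: (RS)[i][j] = sum over k of R[i][k] * S[k][j].
  (RS)[0][0] = (4)*(2) + (-5)*(-4) = 28
  (RS)[0][1] = (4)*(0) + (-5)*(-3) = 15
  (RS)[1][0] = (4)*(2) + (-1)*(-4) = 12
  (RS)[1][1] = (4)*(0) + (-1)*(-3) = 3
RS =
[       28        15 ]
[       12         3 ]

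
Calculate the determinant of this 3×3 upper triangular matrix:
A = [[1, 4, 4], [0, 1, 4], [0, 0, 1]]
1

The determinant of a triangular matrix is the product of its diagonal entries (the off-diagonal entries above the diagonal do not affect it).
det(A) = (1) * (1) * (1) = 1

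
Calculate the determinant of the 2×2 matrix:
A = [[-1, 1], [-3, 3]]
0

For A = [[a, b], [c, d]], det(A) = a*d - b*c.
det(A) = (-1)*(3) - (1)*(-3) = -3 - -3 = 0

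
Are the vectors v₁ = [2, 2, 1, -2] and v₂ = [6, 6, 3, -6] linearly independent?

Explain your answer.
No, linearly dependent (v₂ = 3·v₁)

Check whether there is a scalar k with v₂ = k·v₁.
Comparing components, k = 3 satisfies 3·[2, 2, 1, -2] = [6, 6, 3, -6].
Since v₂ is a scalar multiple of v₁, the two vectors are linearly dependent.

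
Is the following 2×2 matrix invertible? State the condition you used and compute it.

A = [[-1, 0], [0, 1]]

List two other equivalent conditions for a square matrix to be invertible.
Yes, invertible; det(A) = -1 ≠ 0. Equivalent conditions: rank(A) = 2; Ax = 0 has only the trivial solution; 0 is not an eigenvalue; the columns of A are linearly independent.

To check invertibility, compute det(A).
The given matrix is triangular, so det(A) equals the product of its diagonal entries = -1 ≠ 0.
Since det(A) ≠ 0, A is invertible.
Equivalent conditions for a square matrix A to be invertible:
- rank(A) = 2 (full rank).
- The homogeneous system Ax = 0 has only the trivial solution x = 0.
- 0 is not an eigenvalue of A.
- The columns (equivalently rows) of A are linearly independent.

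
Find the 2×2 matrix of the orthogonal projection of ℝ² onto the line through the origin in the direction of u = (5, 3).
[[25/34, 15/34], [15/34, 9/34]]

The orthogonal projection onto the line spanned by a nonzero vector u = (a, b) has matrix P = (u uᵀ) / (uᵀ u) = (1/(a² + b²)) · [[a², ab], [ab, b²]].
Here u = (5, 3), so a² + b² = 25 + 9 = 34.
P = (1/34) · [[25, 15], [15, 9]] = [[25/34, 15/34], [15/34, 9/34]].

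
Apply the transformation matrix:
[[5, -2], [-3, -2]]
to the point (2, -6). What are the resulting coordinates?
(22, 6)

Matrix multiplication:
[[5, -2], [-3, -2]] × [2, -6]ᵀ
= [5×2 + -2×-6, -3×2 + -2×-6]ᵀ
= [22.0000, 6.0000]ᵀ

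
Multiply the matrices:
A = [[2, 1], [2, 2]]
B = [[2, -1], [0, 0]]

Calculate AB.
[[4, -2], [4, -2]]

Each entry (i,j) of AB = sum over k of A[i][k]*B[k][j].
(AB)[0][0] = (2)*(2) + (1)*(0) = 4
(AB)[0][1] = (2)*(-1) + (1)*(0) = -2
(AB)[1][0] = (2)*(2) + (2)*(0) = 4
(AB)[1][1] = (2)*(-1) + (2)*(0) = -2
AB = [[4, -2], [4, -2]]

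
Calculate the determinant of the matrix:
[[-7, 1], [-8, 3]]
-13

For a 2×2 matrix [[a, b], [c, d]], det = ad - bc
det = (-7)(3) - (1)(-8) = -21 - -8 = -13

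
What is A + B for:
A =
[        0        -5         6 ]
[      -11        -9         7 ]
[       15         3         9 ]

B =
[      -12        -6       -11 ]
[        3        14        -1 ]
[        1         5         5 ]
A + B =
[      -12       -11        -5 ]
[       -8         5         6 ]
[       16         8        14 ]

Matrix addition is elementwise: (A+B)[i][j] = A[i][j] + B[i][j].
  (A+B)[0][0] = (0) + (-12) = -12
  (A+B)[0][1] = (-5) + (-6) = -11
  (A+B)[0][2] = (6) + (-11) = -5
  (A+B)[1][0] = (-11) + (3) = -8
  (A+B)[1][1] = (-9) + (14) = 5
  (A+B)[1][2] = (7) + (-1) = 6
  (A+B)[2][0] = (15) + (1) = 16
  (A+B)[2][1] = (3) + (5) = 8
  (A+B)[2][2] = (9) + (5) = 14
A + B =
[      -12       -11        -5 ]
[       -8         5         6 ]
[       16         8        14 ]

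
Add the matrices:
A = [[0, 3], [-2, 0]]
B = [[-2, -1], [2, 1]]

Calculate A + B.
[[-2, 2], [0, 1]]

Add corresponding elements:
(0)+(-2)=-2
(3)+(-1)=2
(-2)+(2)=0
(0)+(1)=1
A + B = [[-2, 2], [0, 1]]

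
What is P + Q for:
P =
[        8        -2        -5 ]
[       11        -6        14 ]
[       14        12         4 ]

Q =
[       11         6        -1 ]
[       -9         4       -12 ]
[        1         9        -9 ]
P + Q =
[       19         4        -6 ]
[        2        -2         2 ]
[       15        21        -5 ]

Matrix addition is elementwise: (P+Q)[i][j] = P[i][j] + Q[i][j].
  (P+Q)[0][0] = (8) + (11) = 19
  (P+Q)[0][1] = (-2) + (6) = 4
  (P+Q)[0][2] = (-5) + (-1) = -6
  (P+Q)[1][0] = (11) + (-9) = 2
  (P+Q)[1][1] = (-6) + (4) = -2
  (P+Q)[1][2] = (14) + (-12) = 2
  (P+Q)[2][0] = (14) + (1) = 15
  (P+Q)[2][1] = (12) + (9) = 21
  (P+Q)[2][2] = (4) + (-9) = -5
P + Q =
[       19         4        -6 ]
[        2        -2         2 ]
[       15        21        -5 ]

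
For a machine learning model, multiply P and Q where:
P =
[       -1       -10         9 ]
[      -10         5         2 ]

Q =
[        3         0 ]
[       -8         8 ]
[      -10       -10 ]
PQ =
[      -13      -170 ]
[      -90        20 ]

Matrix multiplication: (PQ)[i][j] = sum over k of P[i][k] * Q[k][j].
  (PQ)[0][0] = (-1)*(3) + (-10)*(-8) + (9)*(-10) = -13
  (PQ)[0][1] = (-1)*(0) + (-10)*(8) + (9)*(-10) = -170
  (PQ)[1][0] = (-10)*(3) + (5)*(-8) + (2)*(-10) = -90
  (PQ)[1][1] = (-10)*(0) + (5)*(8) + (2)*(-10) = 20
PQ =
[      -13      -170 ]
[      -90        20 ]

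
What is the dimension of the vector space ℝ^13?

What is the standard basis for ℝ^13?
Dimension = 13; standard basis = {e_1, e_2, e_3, …, e_13}

ℝ^13 is the space of 13-tuples of real numbers; its dimension is 13.
The standard basis consists of 13 vectors: e_1, e_2, e_3, …, e_13, where e_i is the vector with 1 in position i and 0 elsewhere.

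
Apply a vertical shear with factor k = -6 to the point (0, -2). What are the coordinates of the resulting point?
(0, -2)

Shear matrix for vertical shear with factor k = -6:
[[1, 0], [-6, 1]]
Result: (0, -2) → (0, -2)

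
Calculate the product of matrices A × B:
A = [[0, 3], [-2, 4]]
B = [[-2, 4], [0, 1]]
[[0, 3], [4, -4]]

Matrix multiplication:
C[0][0] = 0×-2 + 3×0 = 0
C[0][1] = 0×4 + 3×1 = 3
C[1][0] = -2×-2 + 4×0 = 4
C[1][1] = -2×4 + 4×1 = -4
Result: [[0, 3], [4, -4]]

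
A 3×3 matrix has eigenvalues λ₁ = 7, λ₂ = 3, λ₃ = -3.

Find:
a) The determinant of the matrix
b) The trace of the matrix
det = -63, trace = 7

Two standard eigenvalue identities:
- det(A) equals the product of the eigenvalues (counted with multiplicity).
- trace(A) equals the sum of the eigenvalues.
det(A) = (7)*(3)*(-3) = -63.
trace(A) = 7 + 3 - 3 = 7.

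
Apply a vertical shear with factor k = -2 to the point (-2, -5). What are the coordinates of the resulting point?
(-2, -1)

Shear matrix for vertical shear with factor k = -2:
[[1, 0], [-2, 1]]
Result: (-2, -5) → (-2, -1)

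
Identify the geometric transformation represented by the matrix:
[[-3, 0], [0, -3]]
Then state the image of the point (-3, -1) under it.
uniform scaling by factor -3; image of (-3, -1) is (9, 3)

This is a diagonal matrix with equal entries -3, so it scales both axes by the same factor -3.
The matrix [[-3, 0], [0, -3]] represents: uniform scaling by factor -3.
Applying it to (-3, -1): [-3·-3 + 0·-1, 0·-3 + -3·-1] = (9, 3).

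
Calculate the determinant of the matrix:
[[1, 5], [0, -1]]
-1

For a 2×2 matrix [[a, b], [c, d]], det = ad - bc
det = (1)(-1) - (5)(0) = -1 - 0 = -1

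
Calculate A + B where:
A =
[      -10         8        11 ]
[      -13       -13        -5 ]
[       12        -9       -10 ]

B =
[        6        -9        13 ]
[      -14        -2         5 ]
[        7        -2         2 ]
A + B =
[       -4        -1        24 ]
[      -27       -15         0 ]
[       19       -11        -8 ]

Matrix addition is elementwise: (A+B)[i][j] = A[i][j] + B[i][j].
  (A+B)[0][0] = (-10) + (6) = -4
  (A+B)[0][1] = (8) + (-9) = -1
  (A+B)[0][2] = (11) + (13) = 24
  (A+B)[1][0] = (-13) + (-14) = -27
  (A+B)[1][1] = (-13) + (-2) = -15
  (A+B)[1][2] = (-5) + (5) = 0
  (A+B)[2][0] = (12) + (7) = 19
  (A+B)[2][1] = (-9) + (-2) = -11
  (A+B)[2][2] = (-10) + (2) = -8
A + B =
[       -4        -1        24 ]
[      -27       -15         0 ]
[       19       -11        -8 ]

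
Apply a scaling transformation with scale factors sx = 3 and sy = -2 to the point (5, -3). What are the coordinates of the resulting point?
(15, 6)

Scaling matrix:
[[3, 0], [0, -2]]
Result: (5 × 3, -3 × -2) = (15, 6)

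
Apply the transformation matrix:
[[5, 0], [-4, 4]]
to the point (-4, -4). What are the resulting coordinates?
(-20, 0)

Matrix multiplication:
[[5, 0], [-4, 4]] × [-4, -4]ᵀ
= [5×-4 + 0×-4, -4×-4 + 4×-4]ᵀ
= [-20.0000, 0.0000]ᵀ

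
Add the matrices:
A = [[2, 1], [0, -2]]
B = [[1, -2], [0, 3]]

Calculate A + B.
[[3, -1], [0, 1]]

Add corresponding elements:
(2)+(1)=3
(1)+(-2)=-1
(0)+(0)=0
(-2)+(3)=1
A + B = [[3, -1], [0, 1]]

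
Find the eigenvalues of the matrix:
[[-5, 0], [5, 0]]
λ = -5 and λ = 0

Characteristic equation: det(A - λI) = 0
λ² - (trace)λ + (det) = 0
λ² - (-5)λ + (0) = 0
λ² + 5λ + 0 = 0
Solving: λ = -5, 0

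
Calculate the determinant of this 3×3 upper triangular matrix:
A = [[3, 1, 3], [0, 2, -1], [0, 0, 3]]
18

The determinant of a triangular matrix is the product of its diagonal entries (the off-diagonal entries above the diagonal do not affect it).
det(A) = (3) * (2) * (3) = 18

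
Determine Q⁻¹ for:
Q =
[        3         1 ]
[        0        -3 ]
det(Q) = -9
Q⁻¹ =
[      1/3       1/9 ]
[        0      -1/3 ]

For a 2×2 matrix Q = [[a, b], [c, d]] with det(Q) ≠ 0, Q⁻¹ = (1/det(Q)) * [[d, -b], [-c, a]].
det(Q) = (3)*(-3) - (1)*(0) = -9 - 0 = -9.
Q⁻¹ = (1/-9) * [[-3, -1], [0, 3]].
Dividing each entry by -9 and reducing:
Q⁻¹ =
[      1/3       1/9 ]
[        0      -1/3 ]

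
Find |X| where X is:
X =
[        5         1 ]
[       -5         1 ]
det(X) = 10

For a 2×2 matrix [[a, b], [c, d]], det = a*d - b*c.
det(X) = (5)*(1) - (1)*(-5) = 5 + 5 = 10.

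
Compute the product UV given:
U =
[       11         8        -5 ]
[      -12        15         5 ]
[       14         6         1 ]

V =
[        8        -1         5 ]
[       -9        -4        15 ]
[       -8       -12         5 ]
UV =
[       56        17       150 ]
[     -271      -108       190 ]
[       50       -50       165 ]

Matrix multiplication: (UV)[i][j] = sum over k of U[i][k] * V[k][j].
  (UV)[0][0] = (11)*(8) + (8)*(-9) + (-5)*(-8) = 56
  (UV)[0][1] = (11)*(-1) + (8)*(-4) + (-5)*(-12) = 17
  (UV)[0][2] = (11)*(5) + (8)*(15) + (-5)*(5) = 150
  (UV)[1][0] = (-12)*(8) + (15)*(-9) + (5)*(-8) = -271
  (UV)[1][1] = (-12)*(-1) + (15)*(-4) + (5)*(-12) = -108
  (UV)[1][2] = (-12)*(5) + (15)*(15) + (5)*(5) = 190
  (UV)[2][0] = (14)*(8) + (6)*(-9) + (1)*(-8) = 50
  (UV)[2][1] = (14)*(-1) + (6)*(-4) + (1)*(-12) = -50
  (UV)[2][2] = (14)*(5) + (6)*(15) + (1)*(5) = 165
UV =
[       56        17       150 ]
[     -271      -108       190 ]
[       50       -50       165 ]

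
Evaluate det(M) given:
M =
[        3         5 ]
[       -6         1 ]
det(M) = 33

For a 2×2 matrix [[a, b], [c, d]], det = a*d - b*c.
det(M) = (3)*(1) - (5)*(-6) = 3 + 30 = 33.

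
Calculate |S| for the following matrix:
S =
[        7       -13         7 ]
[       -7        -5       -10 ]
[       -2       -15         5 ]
det(S) = -1275

Expand along row 0 (cofactor expansion): det(S) = a*(e*i - f*h) - b*(d*i - f*g) + c*(d*h - e*g), where the 3×3 is [[a, b, c], [d, e, f], [g, h, i]].
Minor M_00 = (-5)*(5) - (-10)*(-15) = -25 - 150 = -175.
Minor M_01 = (-7)*(5) - (-10)*(-2) = -35 - 20 = -55.
Minor M_02 = (-7)*(-15) - (-5)*(-2) = 105 - 10 = 95.
det(S) = (7)*(-175) - (-13)*(-55) + (7)*(95) = -1225 - 715 + 665 = -1275.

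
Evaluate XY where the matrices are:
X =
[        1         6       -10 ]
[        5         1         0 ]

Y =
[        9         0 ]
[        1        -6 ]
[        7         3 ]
XY =
[      -55       -66 ]
[       46        -6 ]

Matrix multiplication: (XY)[i][j] = sum over k of X[i][k] * Y[k][j].
  (XY)[0][0] = (1)*(9) + (6)*(1) + (-10)*(7) = -55
  (XY)[0][1] = (1)*(0) + (6)*(-6) + (-10)*(3) = -66
  (XY)[1][0] = (5)*(9) + (1)*(1) + (0)*(7) = 46
  (XY)[1][1] = (5)*(0) + (1)*(-6) + (0)*(3) = -6
XY =
[      -55       -66 ]
[       46        -6 ]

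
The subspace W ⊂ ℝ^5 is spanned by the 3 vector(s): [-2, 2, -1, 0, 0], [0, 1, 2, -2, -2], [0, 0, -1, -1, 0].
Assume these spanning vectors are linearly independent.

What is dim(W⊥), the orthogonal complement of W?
dim(W⊥) = 2

For any subspace W of ℝ^n, dim(W) + dim(W⊥) = n (the whole-space dimension).
Here the given 3 vectors are linearly independent, so dim(W) = 3.
Thus dim(W⊥) = n - dim(W) = 5 - 3 = 2.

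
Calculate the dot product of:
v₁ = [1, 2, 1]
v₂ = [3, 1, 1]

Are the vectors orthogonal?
6, No

The dot product is the sum of products of corresponding components.
v₁·v₂ = (1)*(3) + (2)*(1) + (1)*(1) = 3 + 2 + 1 = 6.
Two vectors are orthogonal iff their dot product is 0; here the dot product is 6, so the vectors are not orthogonal.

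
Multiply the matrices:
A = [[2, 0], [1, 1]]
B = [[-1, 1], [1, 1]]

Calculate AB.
[[-2, 2], [0, 2]]

Each entry (i,j) of AB = sum over k of A[i][k]*B[k][j].
(AB)[0][0] = (2)*(-1) + (0)*(1) = -2
(AB)[0][1] = (2)*(1) + (0)*(1) = 2
(AB)[1][0] = (1)*(-1) + (1)*(1) = 0
(AB)[1][1] = (1)*(1) + (1)*(1) = 2
AB = [[-2, 2], [0, 2]]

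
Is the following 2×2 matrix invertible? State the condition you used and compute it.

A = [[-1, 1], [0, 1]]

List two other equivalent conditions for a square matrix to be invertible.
Yes, invertible; det(A) = -1 ≠ 0. Equivalent conditions: rank(A) = 2; Ax = 0 has only the trivial solution; 0 is not an eigenvalue; the columns of A are linearly independent.

To check invertibility, compute det(A).
The given matrix is triangular, so det(A) equals the product of its diagonal entries = -1 ≠ 0.
Since det(A) ≠ 0, A is invertible.
Equivalent conditions for a square matrix A to be invertible:
- rank(A) = 2 (full rank).
- The homogeneous system Ax = 0 has only the trivial solution x = 0.
- 0 is not an eigenvalue of A.
- The columns (equivalently rows) of A are linearly independent.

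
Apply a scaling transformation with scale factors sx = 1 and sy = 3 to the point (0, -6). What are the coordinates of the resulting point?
(0, -18)

Scaling matrix:
[[1, 0], [0, 3]]
Result: (0 × 1, -6 × 3) = (0, -18)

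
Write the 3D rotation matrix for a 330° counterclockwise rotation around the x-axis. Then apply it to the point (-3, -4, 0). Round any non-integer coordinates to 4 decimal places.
R = [[1, 0, 0], [0, √3/2, 1/2], [0, -1/2, √3/2]]; R·(-3, -4, 0) = (-3.0000, -3.4641, 2.0000)

Rotation matrix for 330° around x-axis:
cos(330°) = √3/2, sin(330°) = -1/2
R = [[1, 0, 0], [0, √3/2, 1/2], [0, -1/2, √3/2]]
Apply to (-3, -4, 0): R·[-3, -4, 0]ᵀ = (-3.0000, -3.4641, 2.0000)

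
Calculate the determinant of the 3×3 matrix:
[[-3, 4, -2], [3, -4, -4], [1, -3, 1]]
30

Expansion along first row:
det = -3·det([[-4,-4],[-3,1]]) - 4·det([[3,-4],[1,1]]) + -2·det([[3,-4],[1,-3]])
    = -3·(-4·1 - -4·-3) - 4·(3·1 - -4·1) + -2·(3·-3 - -4·1)
    = -3·-16 - 4·7 + -2·-5
    = 48 + -28 + 10 = 30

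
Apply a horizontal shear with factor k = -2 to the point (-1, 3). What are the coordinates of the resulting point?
(-7, 3)

Shear matrix for horizontal shear with factor k = -2:
[[1, -2], [0, 1]]
Result: (-1, 3) → (-7, 3)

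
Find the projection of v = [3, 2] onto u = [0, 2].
[0, 2]

The projection of v onto u is proj_u(v) = ((v·u) / (u·u)) · u.
v·u = (3)*(0) + (2)*(2) = 4.
u·u = (0)*(0) + (2)*(2) = 4.
coefficient = 4 / 4 = 1.
proj_u(v) = 1 · [0, 2] = [0, 2].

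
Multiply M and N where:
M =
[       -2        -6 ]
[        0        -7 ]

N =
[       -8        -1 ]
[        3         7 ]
MN =
[       -2       -40 ]
[      -21       -49 ]

Matrix multiplication: (MN)[i][j] = sum over k of M[i][k] * N[k][j].
  (MN)[0][0] = (-2)*(-8) + (-6)*(3) = -2
  (MN)[0][1] = (-2)*(-1) + (-6)*(7) = -40
  (MN)[1][0] = (0)*(-8) + (-7)*(3) = -21
  (MN)[1][1] = (0)*(-1) + (-7)*(7) = -49
MN =
[       -2       -40 ]
[      -21       -49 ]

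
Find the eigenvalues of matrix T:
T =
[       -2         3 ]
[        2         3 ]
λ = -3, 4

Solve det(T - λI) = 0. For a 2×2 matrix the characteristic equation is λ² - (trace)λ + det = 0.
trace(T) = a + d = -2 + 3 = 1.
det(T) = a*d - b*c = (-2)*(3) - (3)*(2) = -6 - 6 = -12.
Characteristic equation: λ² - (1)λ + (-12) = 0.
Discriminant = (1)² - 4*(-12) = 1 + 48 = 49.
λ = (1 ± √49) / 2 = (1 ± 7) / 2 = -3, 4.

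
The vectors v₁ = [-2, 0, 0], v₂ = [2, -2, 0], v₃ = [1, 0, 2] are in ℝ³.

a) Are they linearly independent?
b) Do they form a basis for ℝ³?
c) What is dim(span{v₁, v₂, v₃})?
Yes independent, yes basis, dim = 3

Stack v₁, v₂, v₃ as rows of a 3×3 matrix.
[[-2, 0, 0]; [2, -2, 0]; [1, 0, 2]] is already lower triangular with nonzero diagonal entries (-2, -2, 2), so its determinant is the product of the diagonal entries, det = (-2)·(-2)·(2) = 8 ≠ 0, and the rows are linearly independent.
Three linearly independent vectors in ℝ³ form a basis for ℝ³, so dim(span{v₁,v₂,v₃}) = 3.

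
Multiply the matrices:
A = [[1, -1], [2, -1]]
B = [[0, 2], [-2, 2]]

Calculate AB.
[[2, 0], [2, 2]]

Each entry (i,j) of AB = sum over k of A[i][k]*B[k][j].
(AB)[0][0] = (1)*(0) + (-1)*(-2) = 2
(AB)[0][1] = (1)*(2) + (-1)*(2) = 0
(AB)[1][0] = (2)*(0) + (-1)*(-2) = 2
(AB)[1][1] = (2)*(2) + (-1)*(2) = 2
AB = [[2, 0], [2, 2]]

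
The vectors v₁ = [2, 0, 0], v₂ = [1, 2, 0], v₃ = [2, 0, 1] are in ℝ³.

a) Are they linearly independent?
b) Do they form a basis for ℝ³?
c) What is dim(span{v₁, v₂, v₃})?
Yes independent, yes basis, dim = 3

Stack v₁, v₂, v₃ as rows of a 3×3 matrix.
[[2, 0, 0]; [1, 2, 0]; [2, 0, 1]] is already lower triangular with nonzero diagonal entries (2, 2, 1), so its determinant is the product of the diagonal entries, det = (2)·(2)·(1) = 4 ≠ 0, and the rows are linearly independent.
Three linearly independent vectors in ℝ³ form a basis for ℝ³, so dim(span{v₁,v₂,v₃}) = 3.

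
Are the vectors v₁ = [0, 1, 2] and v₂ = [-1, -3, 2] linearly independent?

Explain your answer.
Yes, linearly independent

Two vectors are linearly dependent iff one is a scalar multiple of the other.
No single scalar k satisfies v₂ = k·v₁ (the ratios of corresponding entries disagree), so v₁ and v₂ are linearly independent.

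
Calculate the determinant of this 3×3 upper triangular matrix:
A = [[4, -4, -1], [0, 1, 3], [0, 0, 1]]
4

The determinant of a triangular matrix is the product of its diagonal entries (the off-diagonal entries above the diagonal do not affect it).
det(A) = (4) * (1) * (1) = 4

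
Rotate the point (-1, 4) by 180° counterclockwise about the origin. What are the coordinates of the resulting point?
(1, -4)

Rotation matrix R(θ) = [[cos θ, -sin θ], [sin θ, cos θ]]; for θ = 180°:
R = [[-1, 0], [0, -1]]
Result: R × [-1, 4]ᵀ = [-1·-1 + (0)·4, 0·-1 + (-1)·4]ᵀ = (1, -4)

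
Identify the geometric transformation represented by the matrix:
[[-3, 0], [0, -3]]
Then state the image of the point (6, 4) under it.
uniform scaling by factor -3; image of (6, 4) is (-18, -12)

This is a diagonal matrix with equal entries -3, so it scales both axes by the same factor -3.
The matrix [[-3, 0], [0, -3]] represents: uniform scaling by factor -3.
Applying it to (6, 4): [-3·6 + 0·4, 0·6 + -3·4] = (-18, -12).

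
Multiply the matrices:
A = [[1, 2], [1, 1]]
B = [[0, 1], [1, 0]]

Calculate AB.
[[2, 1], [1, 1]]

Each entry (i,j) of AB = sum over k of A[i][k]*B[k][j].
(AB)[0][0] = (1)*(0) + (2)*(1) = 2
(AB)[0][1] = (1)*(1) + (2)*(0) = 1
(AB)[1][0] = (1)*(0) + (1)*(1) = 1
(AB)[1][1] = (1)*(1) + (1)*(0) = 1
AB = [[2, 1], [1, 1]]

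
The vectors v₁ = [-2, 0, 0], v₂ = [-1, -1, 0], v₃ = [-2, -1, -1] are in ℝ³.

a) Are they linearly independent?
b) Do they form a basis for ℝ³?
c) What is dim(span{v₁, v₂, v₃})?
Yes independent, yes basis, dim = 3

Stack v₁, v₂, v₃ as rows of a 3×3 matrix.
[[-2, 0, 0]; [-1, -1, 0]; [-2, -1, -1]] is already lower triangular with nonzero diagonal entries (-2, -1, -1), so its determinant is the product of the diagonal entries, det = (-2)·(-1)·(-1) = -2 ≠ 0, and the rows are linearly independent.
Three linearly independent vectors in ℝ³ form a basis for ℝ³, so dim(span{v₁,v₂,v₃}) = 3.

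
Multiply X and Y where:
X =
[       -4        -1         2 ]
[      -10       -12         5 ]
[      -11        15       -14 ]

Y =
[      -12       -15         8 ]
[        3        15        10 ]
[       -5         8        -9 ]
XY =
[       35        61       -60 ]
[       59        10      -245 ]
[      247       278       188 ]

Matrix multiplication: (XY)[i][j] = sum over k of X[i][k] * Y[k][j].
  (XY)[0][0] = (-4)*(-12) + (-1)*(3) + (2)*(-5) = 35
  (XY)[0][1] = (-4)*(-15) + (-1)*(15) + (2)*(8) = 61
  (XY)[0][2] = (-4)*(8) + (-1)*(10) + (2)*(-9) = -60
  (XY)[1][0] = (-10)*(-12) + (-12)*(3) + (5)*(-5) = 59
  (XY)[1][1] = (-10)*(-15) + (-12)*(15) + (5)*(8) = 10
  (XY)[1][2] = (-10)*(8) + (-12)*(10) + (5)*(-9) = -245
  (XY)[2][0] = (-11)*(-12) + (15)*(3) + (-14)*(-5) = 247
  (XY)[2][1] = (-11)*(-15) + (15)*(15) + (-14)*(8) = 278
  (XY)[2][2] = (-11)*(8) + (15)*(10) + (-14)*(-9) = 188
XY =
[       35        61       -60 ]
[       59        10      -245 ]
[      247       278       188 ]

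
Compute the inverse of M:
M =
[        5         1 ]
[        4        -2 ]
det(M) = -14
M⁻¹ =
[      1/7      1/14 ]
[      2/7     -5/14 ]

For a 2×2 matrix M = [[a, b], [c, d]] with det(M) ≠ 0, M⁻¹ = (1/det(M)) * [[d, -b], [-c, a]].
det(M) = (5)*(-2) - (1)*(4) = -10 - 4 = -14.
M⁻¹ = (1/-14) * [[-2, -1], [-4, 5]].
Dividing each entry by -14 and reducing:
M⁻¹ =
[      1/7      1/14 ]
[      2/7     -5/14 ]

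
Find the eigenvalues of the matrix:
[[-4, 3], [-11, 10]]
λ = -1 and λ = 7

Characteristic equation: det(A - λI) = 0
λ² - (trace)λ + (det) = 0
λ² - (6)λ + (-7) = 0
λ² - 6λ - 7 = 0
Solving: λ = -1, 7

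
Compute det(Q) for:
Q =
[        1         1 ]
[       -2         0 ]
det(Q) = 2

For a 2×2 matrix [[a, b], [c, d]], det = a*d - b*c.
det(Q) = (1)*(0) - (1)*(-2) = 0 + 2 = 2.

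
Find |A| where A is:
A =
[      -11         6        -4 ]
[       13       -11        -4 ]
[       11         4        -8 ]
det(A) = -1476

Expand along row 0 (cofactor expansion): det(A) = a*(e*i - f*h) - b*(d*i - f*g) + c*(d*h - e*g), where the 3×3 is [[a, b, c], [d, e, f], [g, h, i]].
Minor M_00 = (-11)*(-8) - (-4)*(4) = 88 + 16 = 104.
Minor M_01 = (13)*(-8) - (-4)*(11) = -104 + 44 = -60.
Minor M_02 = (13)*(4) - (-11)*(11) = 52 + 121 = 173.
det(A) = (-11)*(104) - (6)*(-60) + (-4)*(173) = -1144 + 360 - 692 = -1476.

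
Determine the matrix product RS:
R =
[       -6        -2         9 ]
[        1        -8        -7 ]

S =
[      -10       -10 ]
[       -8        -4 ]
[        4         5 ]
RS =
[      112       113 ]
[       26       -13 ]

Matrix multiplication: (RS)[i][j] = sum over k of R[i][k] * S[k][j].
  (RS)[0][0] = (-6)*(-10) + (-2)*(-8) + (9)*(4) = 112
  (RS)[0][1] = (-6)*(-10) + (-2)*(-4) + (9)*(5) = 113
  (RS)[1][0] = (1)*(-10) + (-8)*(-8) + (-7)*(4) = 26
  (RS)[1][1] = (1)*(-10) + (-8)*(-4) + (-7)*(5) = -13
RS =
[      112       113 ]
[       26       -13 ]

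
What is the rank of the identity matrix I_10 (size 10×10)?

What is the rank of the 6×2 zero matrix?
rank(I_10) = 10, rank(0) = 0

The identity I_10 has 10 columns that are the standard basis vectors e_1, …, e_10. These are linearly independent, so all 10 columns are pivots and rank(I_10) = 10.
The 6×2 zero matrix has every entry zero, so every row is the zero row and there are no pivots; rank(0) = 0.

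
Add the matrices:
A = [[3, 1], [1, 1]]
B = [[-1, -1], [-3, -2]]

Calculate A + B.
[[2, 0], [-2, -1]]

Add corresponding elements:
(3)+(-1)=2
(1)+(-1)=0
(1)+(-3)=-2
(1)+(-2)=-1
A + B = [[2, 0], [-2, -1]]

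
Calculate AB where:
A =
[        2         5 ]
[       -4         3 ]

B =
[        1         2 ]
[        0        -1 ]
AB =
[        2        -1 ]
[       -4       -11 ]

Matrix multiplication: (AB)[i][j] = sum over k of A[i][k] * B[k][j].
  (AB)[0][0] = (2)*(1) + (5)*(0) = 2
  (AB)[0][1] = (2)*(2) + (5)*(-1) = -1
  (AB)[1][0] = (-4)*(1) + (3)*(0) = -4
  (AB)[1][1] = (-4)*(2) + (3)*(-1) = -11
AB =
[        2        -1 ]
[       -4       -11 ]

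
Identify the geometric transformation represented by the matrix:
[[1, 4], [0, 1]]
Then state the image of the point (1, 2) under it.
horizontal shear with factor 4; image of (1, 2) is (9, 2)

The matrix [[1, k], [0, 1]] sends (x, y) to (x + 4y, y), leaving the y-coordinate fixed: a horizontal shear.
The matrix [[1, 4], [0, 1]] represents: horizontal shear with factor 4.
Applying it to (1, 2): [1·1 + 4·2, 0·1 + 1·2] = (9, 2).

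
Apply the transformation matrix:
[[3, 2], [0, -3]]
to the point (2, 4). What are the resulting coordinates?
(14, -12)

Matrix multiplication:
[[3, 2], [0, -3]] × [2, 4]ᵀ
= [3×2 + 2×4, 0×2 + -3×4]ᵀ
= [14.0000, -12.0000]ᵀ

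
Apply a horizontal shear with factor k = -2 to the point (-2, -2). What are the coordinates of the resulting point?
(2, -2)

Shear matrix for horizontal shear with factor k = -2:
[[1, -2], [0, 1]]
Result: (-2, -2) → (2, -2)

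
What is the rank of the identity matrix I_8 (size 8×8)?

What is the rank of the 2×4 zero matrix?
rank(I_8) = 8, rank(0) = 0

The identity I_8 has 8 columns that are the standard basis vectors e_1, …, e_8. These are linearly independent, so all 8 columns are pivots and rank(I_8) = 8.
The 2×4 zero matrix has every entry zero, so every row is the zero row and there are no pivots; rank(0) = 0.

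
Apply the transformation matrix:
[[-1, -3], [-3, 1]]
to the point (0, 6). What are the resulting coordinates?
(-18, 6)

Matrix multiplication:
[[-1, -3], [-3, 1]] × [0, 6]ᵀ
= [-1×0 + -3×6, -3×0 + 1×6]ᵀ
= [-18.0000, 6.0000]ᵀ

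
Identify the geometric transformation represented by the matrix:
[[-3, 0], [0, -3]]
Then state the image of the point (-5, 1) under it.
uniform scaling by factor -3; image of (-5, 1) is (15, -3)

This is a diagonal matrix with equal entries -3, so it scales both axes by the same factor -3.
The matrix [[-3, 0], [0, -3]] represents: uniform scaling by factor -3.
Applying it to (-5, 1): [-3·-5 + 0·1, 0·-5 + -3·1] = (15, -3).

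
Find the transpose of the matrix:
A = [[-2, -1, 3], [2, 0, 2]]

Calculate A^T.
[[-2, 2], [-1, 0], [3, 2]]

The transpose sends entry (i,j) to (j,i); rows become columns.
Row 0 of A: [-2, -1, 3] -> column 0 of A^T.
Row 1 of A: [2, 0, 2] -> column 1 of A^T.
A^T = [[-2, 2], [-1, 0], [3, 2]]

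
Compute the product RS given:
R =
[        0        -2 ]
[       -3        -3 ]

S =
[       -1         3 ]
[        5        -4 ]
RS =
[      -10         8 ]
[      -12         3 ]

Matrix multiplication: (RS)[i][j] = sum over k of R[i][k] * S[k][j].
  (RS)[0][0] = (0)*(-1) + (-2)*(5) = -10
  (RS)[0][1] = (0)*(3) + (-2)*(-4) = 8
  (RS)[1][0] = (-3)*(-1) + (-3)*(5) = -12
  (RS)[1][1] = (-3)*(3) + (-3)*(-4) = 3
RS =
[      -10         8 ]
[      -12         3 ]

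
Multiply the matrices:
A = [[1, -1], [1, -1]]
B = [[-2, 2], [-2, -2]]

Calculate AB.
[[0, 4], [0, 4]]

Each entry (i,j) of AB = sum over k of A[i][k]*B[k][j].
(AB)[0][0] = (1)*(-2) + (-1)*(-2) = 0
(AB)[0][1] = (1)*(2) + (-1)*(-2) = 4
(AB)[1][0] = (1)*(-2) + (-1)*(-2) = 0
(AB)[1][1] = (1)*(2) + (-1)*(-2) = 4
AB = [[0, 4], [0, 4]]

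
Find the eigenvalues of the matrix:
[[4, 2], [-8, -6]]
λ = -4 and λ = 2

Characteristic equation: det(A - λI) = 0
λ² - (trace)λ + (det) = 0
λ² - (-2)λ + (-8) = 0
λ² + 2λ - 8 = 0
Solving: λ = -4, 2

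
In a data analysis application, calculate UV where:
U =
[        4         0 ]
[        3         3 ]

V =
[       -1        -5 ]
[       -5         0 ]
UV =
[       -4       -20 ]
[      -18       -15 ]

Matrix multiplication: (UV)[i][j] = sum over k of U[i][k] * V[k][j].
  (UV)[0][0] = (4)*(-1) + (0)*(-5) = -4
  (UV)[0][1] = (4)*(-5) + (0)*(0) = -20
  (UV)[1][0] = (3)*(-1) + (3)*(-5) = -18
  (UV)[1][1] = (3)*(-5) + (3)*(0) = -15
UV =
[       -4       -20 ]
[      -18       -15 ]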